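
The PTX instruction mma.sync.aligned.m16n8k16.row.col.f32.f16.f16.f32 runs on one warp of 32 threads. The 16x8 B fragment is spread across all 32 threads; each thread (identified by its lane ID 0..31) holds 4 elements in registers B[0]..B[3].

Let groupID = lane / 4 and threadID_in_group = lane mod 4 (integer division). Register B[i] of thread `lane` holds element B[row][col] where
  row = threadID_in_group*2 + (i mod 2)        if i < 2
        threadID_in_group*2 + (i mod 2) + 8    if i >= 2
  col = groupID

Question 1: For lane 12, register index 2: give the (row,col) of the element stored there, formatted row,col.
8,3

lane 12->12/4=3, 12 mod 4=0
i=2  r:2·0+0+8->8  c:3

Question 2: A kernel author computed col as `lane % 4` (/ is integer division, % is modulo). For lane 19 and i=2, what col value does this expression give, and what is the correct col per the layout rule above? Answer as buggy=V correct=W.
buggy=3 correct=4

`lane % 4`[19,2]=>3
lane 19: grp=4 (19/4), tig=3 (19%4)
i=2: r=3*2+0+8=14, c=grp=4
col: 3 vs 4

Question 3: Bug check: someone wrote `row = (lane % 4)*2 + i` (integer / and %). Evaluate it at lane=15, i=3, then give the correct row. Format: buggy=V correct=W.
buggy=9 correct=15

`(lane % 4)*2 + i`[15,3]->9
lane 15->15/4=3, 15 mod 4=3
i=3  r:2·3+1+8->15  c:3
row: 9 vs 15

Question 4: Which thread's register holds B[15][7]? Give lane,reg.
31,3

c: 7->gid=7  r: 15->r8=1,tid=3,i&1=1
L=7*4+3=31  i=1*2+1=3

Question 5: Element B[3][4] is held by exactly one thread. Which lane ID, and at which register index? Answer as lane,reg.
c=4⇒gr=4  r=3⇒Rb=0,th=1,odd=1
L=4*4+1=17  i=0*2+1=1

17,1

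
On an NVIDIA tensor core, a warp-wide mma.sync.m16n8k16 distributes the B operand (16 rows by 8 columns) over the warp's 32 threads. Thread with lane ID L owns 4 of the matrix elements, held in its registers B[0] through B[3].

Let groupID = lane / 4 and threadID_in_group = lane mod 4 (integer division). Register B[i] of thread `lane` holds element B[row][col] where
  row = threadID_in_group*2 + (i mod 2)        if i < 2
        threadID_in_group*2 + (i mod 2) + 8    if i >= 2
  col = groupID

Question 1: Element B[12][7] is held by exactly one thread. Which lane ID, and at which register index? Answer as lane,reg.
30,2

c=7→G=7  r=12→rhi=1,T=2,p=0
L=7*4+2=30  i=1*2+0=2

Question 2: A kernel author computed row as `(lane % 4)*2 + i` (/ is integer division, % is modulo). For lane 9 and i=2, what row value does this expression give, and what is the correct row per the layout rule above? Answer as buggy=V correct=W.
buggy=4 correct=10

`(lane % 4)*2 + i`[9,2]→4
L=9→G=9>>2=2, T=9&3=1
[2]→row 1·2+0+8=10  col G=2
row: 4 vs 10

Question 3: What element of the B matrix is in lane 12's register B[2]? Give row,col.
8,3

lane 12: g=3 (12/4), t=0 (12%4)
i=2: r=0*2+0+8=8, c=g=3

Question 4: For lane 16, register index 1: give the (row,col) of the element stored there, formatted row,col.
lane 16: gid=4 (16/4), tid=0 (16%4)
i=1: r=0*2+1+0=1, c=gid=4

1,4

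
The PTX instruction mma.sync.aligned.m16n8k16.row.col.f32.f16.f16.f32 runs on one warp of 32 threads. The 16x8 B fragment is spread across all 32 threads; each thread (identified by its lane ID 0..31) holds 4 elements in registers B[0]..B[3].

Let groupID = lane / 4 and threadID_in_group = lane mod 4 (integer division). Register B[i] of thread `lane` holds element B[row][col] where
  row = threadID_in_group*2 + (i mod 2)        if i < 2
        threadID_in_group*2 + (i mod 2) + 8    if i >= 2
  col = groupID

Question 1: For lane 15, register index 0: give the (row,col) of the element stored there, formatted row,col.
6,3

lane 15->15/4=3, 15 mod 4=3
i=0  r:2·3+0+0->6  c:3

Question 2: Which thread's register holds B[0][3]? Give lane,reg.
12,0

c=3⇒gr=3  r=0⇒Rb=0,th=0,odd=0
L=3*4+0=12  i=0*2+0=0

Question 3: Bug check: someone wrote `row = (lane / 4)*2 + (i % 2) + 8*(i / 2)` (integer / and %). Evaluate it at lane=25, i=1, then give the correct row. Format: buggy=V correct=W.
`(lane / 4)*2 + (i % 2) + 8*(i / 2)`[25,1]=>13
L=25=>grp=25>>2=6, tig=25&3=1
[1]=>row 1·2+1+0=3  col grp=6
row: 13 vs 3

buggy=13 correct=3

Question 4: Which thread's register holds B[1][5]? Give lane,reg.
c=5→G=5  r=1→rhi=0,T=0,p=1
L=5*4+0=20  i=0*2+1=1

20,1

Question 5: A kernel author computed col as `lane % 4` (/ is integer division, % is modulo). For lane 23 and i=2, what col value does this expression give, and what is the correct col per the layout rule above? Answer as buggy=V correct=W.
buggy=3 correct=5

`lane % 4`[23,2]⇒3
L=23⇒gr=23>>2=5, th=23&3=3
[2]⇒row 3·2+0+8=14  col gr=5
col: 3 vs 5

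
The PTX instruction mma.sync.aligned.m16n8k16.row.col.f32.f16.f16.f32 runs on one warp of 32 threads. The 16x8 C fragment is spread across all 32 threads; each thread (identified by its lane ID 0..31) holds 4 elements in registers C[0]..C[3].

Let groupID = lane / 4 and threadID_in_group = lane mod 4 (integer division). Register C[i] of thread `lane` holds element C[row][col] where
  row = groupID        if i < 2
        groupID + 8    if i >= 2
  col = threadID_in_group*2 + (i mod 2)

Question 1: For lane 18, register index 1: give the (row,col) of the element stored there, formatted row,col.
L=18->g=18>>2=4, t=18&3=2
[1]->row 4+0=4  col 2·2+1=5

4,5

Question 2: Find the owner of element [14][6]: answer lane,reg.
27,2

r: 14->gid=6,r8=1  c: 6->tid=3,i&1=0
L=6*4+3=27  i=1*2+0=2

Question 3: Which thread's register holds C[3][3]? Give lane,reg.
13,1

r=3⇒gr=3,Rb=0  c=3⇒th=1,odd=1
L=3*4+1=13  i=0*2+1=1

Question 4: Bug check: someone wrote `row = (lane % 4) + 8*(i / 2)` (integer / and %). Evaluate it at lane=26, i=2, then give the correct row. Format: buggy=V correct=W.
buggy=10 correct=14

`(lane % 4) + 8*(i / 2)`[26,2]->10
lane 26: gid=6 (26/4), tid=2 (26%4)
i=2: r=6+8=14, c=2*2+0=4
row: 10 vs 14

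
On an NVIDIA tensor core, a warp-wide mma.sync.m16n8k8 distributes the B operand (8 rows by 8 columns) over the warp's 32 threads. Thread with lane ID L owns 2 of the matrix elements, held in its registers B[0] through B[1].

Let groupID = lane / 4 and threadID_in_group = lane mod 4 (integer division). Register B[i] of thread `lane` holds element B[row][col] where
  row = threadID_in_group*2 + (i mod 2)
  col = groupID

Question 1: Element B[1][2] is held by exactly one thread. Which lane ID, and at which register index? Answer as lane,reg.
c=2→G=2  r=1→T=0,p=1
L=2*4+0=8  i=1=1

8,1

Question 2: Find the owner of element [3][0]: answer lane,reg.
c=0→G=0  r=3→T=1,p=1
L=0*4+1=1  i=1=1

1,1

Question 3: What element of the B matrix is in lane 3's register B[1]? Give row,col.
lane 3=>3/4=0, 3 mod 4=3
i=1  r:2·3+1=>7  c:0

7,0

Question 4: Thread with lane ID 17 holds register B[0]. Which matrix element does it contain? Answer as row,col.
17: gid=4,tid=1
[0] (1*2+0,4) = (2,4)

2,4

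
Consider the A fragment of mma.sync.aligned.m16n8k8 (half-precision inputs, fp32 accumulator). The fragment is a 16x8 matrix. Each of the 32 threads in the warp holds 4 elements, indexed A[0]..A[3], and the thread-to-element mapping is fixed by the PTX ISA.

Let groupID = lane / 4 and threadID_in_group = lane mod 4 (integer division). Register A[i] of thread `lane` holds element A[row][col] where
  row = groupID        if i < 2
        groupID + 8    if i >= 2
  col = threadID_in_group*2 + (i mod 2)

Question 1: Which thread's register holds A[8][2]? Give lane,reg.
1,2

r: 8->gid=0,r8=1  c: 2->tid=1,i&1=0
L=0*4+1=1  i=1*2+0=2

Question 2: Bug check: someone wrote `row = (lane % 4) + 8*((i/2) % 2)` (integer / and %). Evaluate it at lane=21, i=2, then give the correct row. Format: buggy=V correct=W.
`(lane % 4) + 8*((i/2) % 2)`[21,2]->9
lane 21->21/4=5, 21 mod 4=1
i=2  r:5+8->13  c:2·1+0->2
row: 9 vs 13

buggy=9 correct=13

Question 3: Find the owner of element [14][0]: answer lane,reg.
24,2

r=14->g=6,rb=1  c=0->t=0,b0=0
L=6*4+0=24  i=1*2+0=2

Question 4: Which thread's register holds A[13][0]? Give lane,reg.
20,2

r: 13->gid=5,r8=1  c: 0->tid=0,i&1=0
L=5*4+0=20  i=1*2+0=2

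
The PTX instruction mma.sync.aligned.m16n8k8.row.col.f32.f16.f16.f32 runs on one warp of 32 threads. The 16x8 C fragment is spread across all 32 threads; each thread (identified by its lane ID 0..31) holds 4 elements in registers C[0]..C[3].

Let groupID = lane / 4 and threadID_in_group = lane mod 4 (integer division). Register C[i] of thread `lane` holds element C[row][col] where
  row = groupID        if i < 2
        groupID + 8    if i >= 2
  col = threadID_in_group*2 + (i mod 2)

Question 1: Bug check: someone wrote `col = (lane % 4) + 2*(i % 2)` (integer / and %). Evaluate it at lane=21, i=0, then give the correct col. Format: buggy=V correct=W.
`(lane % 4) + 2*(i % 2)`[21,0]⇒1
21: gr=5,th=1
[0] (5+0,1*2+0) = (5,2)
col: 1 vs 2

buggy=1 correct=2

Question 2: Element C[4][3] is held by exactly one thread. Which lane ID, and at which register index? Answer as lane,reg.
r=4→G=4,rhi=0  c=3→T=1,p=1
L=4*4+1=17  i=0*2+1=1

17,1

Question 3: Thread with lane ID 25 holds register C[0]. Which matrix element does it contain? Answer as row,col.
lane 25=>25/4=6, 25 mod 4=1
i=0  r:6+0=>6  c:2·1+0=>2

6,2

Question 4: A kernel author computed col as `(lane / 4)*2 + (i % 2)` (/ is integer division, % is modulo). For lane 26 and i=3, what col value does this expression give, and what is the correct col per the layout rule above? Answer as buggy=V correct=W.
buggy=13 correct=5

`(lane / 4)*2 + (i % 2)`[26,3]→13
lane 26→26/4=6, 26 mod 4=2
i=3  r:6+8→14  c:2·2+1→5
col: 13 vs 5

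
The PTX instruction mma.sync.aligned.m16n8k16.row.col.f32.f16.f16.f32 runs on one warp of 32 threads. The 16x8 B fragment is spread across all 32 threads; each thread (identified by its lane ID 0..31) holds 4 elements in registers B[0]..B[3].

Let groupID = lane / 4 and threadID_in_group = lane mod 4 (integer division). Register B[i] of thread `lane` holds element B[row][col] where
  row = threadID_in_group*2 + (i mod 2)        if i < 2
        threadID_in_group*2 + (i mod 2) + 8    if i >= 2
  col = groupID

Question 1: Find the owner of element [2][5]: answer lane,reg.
21,0

c=5⇒gr=5  r=2⇒Rb=0,th=1,odd=0
L=5*4+1=21  i=0*2+0=0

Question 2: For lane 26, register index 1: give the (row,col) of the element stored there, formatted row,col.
lane 26: G=6 (26/4), T=2 (26%4)
i=1: r=2*2+1+0=5, c=G=6

5,6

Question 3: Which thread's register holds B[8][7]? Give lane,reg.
28,2

c=7→G=7  r=8→rhi=1,T=0,p=0
L=7*4+0=28  i=1*2+0=2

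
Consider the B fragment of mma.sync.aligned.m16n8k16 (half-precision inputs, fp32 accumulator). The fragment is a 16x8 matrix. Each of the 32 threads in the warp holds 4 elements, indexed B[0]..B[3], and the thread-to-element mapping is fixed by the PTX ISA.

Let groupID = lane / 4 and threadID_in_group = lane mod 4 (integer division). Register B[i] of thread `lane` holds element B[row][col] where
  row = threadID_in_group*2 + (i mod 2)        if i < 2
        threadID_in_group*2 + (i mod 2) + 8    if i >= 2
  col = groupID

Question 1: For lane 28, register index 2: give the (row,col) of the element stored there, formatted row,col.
8,7

28: gr=7,th=0
[2] (0*2+0+8,7) = (8,7)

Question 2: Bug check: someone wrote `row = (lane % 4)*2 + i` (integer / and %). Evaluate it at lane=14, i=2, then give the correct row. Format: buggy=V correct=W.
`(lane % 4)*2 + i`[14,2]=>6
14: grp=3,tig=2
[2] (2*2+0+8,3) = (12,3)
row: 6 vs 12

buggy=6 correct=12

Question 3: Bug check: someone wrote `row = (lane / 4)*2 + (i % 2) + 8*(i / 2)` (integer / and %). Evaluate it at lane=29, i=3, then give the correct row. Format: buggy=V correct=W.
buggy=23 correct=11

`(lane / 4)*2 + (i % 2) + 8*(i / 2)`[29,3]⇒23
lane 29: gr=7 (29/4), th=1 (29%4)
i=3: r=1*2+1+8=11, c=gr=7
row: 23 vs 11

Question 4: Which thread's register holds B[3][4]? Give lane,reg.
c=4->g=4  r=3->rb=0,t=1,b0=1
L=4*4+1=17  i=0*2+1=1

17,1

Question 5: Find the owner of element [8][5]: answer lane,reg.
20,2

c: 5->gid=5  r: 8->r8=1,tid=0,i&1=0
L=5*4+0=20  i=1*2+0=2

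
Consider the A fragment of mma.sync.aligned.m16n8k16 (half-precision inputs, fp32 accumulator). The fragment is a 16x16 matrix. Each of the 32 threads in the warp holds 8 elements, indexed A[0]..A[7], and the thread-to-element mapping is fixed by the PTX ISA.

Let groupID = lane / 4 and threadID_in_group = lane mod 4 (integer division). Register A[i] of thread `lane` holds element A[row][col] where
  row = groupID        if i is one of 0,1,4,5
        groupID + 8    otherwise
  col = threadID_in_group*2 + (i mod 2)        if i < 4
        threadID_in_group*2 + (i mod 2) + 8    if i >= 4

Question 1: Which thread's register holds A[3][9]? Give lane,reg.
r:3=>grp=3,rB=0  c:9=>cB=1,tig=0,lo=1
L=3*4+0=12  i=1*4+0*2+1=5

12,5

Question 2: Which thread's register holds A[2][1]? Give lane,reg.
r:2=>grp=2,rB=0  c:1=>cB=0,tig=0,lo=1
L=2*4+0=8  i=0*4+0*2+1=1

8,1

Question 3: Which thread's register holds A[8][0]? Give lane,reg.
r=8⇒gr=0,Rb=1  c=0⇒Cb=0,th=0,odd=0
L=0*4+0=0  i=0*4+1*2+0=2

0,2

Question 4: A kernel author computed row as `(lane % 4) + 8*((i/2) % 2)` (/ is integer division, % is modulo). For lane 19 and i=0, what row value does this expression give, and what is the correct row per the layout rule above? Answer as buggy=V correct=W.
buggy=3 correct=4

`(lane % 4) + 8*((i/2) % 2)`[19,0]→3
L=19→G=19>>2=4, T=19&3=3
[0]→row 4+0=4  col 3·2+0+0=6
row: 3 vs 4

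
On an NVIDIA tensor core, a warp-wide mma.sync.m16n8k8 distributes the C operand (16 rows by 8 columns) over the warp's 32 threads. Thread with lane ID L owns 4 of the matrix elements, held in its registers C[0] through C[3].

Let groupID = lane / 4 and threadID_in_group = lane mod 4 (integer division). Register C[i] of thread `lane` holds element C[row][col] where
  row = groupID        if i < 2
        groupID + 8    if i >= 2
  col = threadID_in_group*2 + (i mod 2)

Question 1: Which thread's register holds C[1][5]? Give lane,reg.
r=1->g=1,rb=0  c=5->t=2,b0=1
L=1*4+2=6  i=0*2+1=1

6,1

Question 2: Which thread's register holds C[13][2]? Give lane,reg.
r: 13->gid=5,r8=1  c: 2->tid=1,i&1=0
L=5*4+1=21  i=1*2+0=2

21,2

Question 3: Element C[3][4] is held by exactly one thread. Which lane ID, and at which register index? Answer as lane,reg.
r: 3->gid=3,r8=0  c: 4->tid=2,i&1=0
L=3*4+2=14  i=0*2+0=0

14,0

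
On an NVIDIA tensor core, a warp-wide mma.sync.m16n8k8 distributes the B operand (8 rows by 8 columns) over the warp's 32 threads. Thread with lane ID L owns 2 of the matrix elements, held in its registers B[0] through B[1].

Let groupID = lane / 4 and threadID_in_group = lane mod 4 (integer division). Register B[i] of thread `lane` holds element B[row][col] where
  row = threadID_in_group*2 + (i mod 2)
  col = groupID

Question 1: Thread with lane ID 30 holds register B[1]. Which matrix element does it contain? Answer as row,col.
5,7

lane 30: g=7 (30/4), t=2 (30%4)
i=1: r=2*2+1=5, c=g=7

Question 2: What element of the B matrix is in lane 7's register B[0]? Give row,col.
7: g=1,t=3
[0] (3*2+0,1) = (6,1)

6,1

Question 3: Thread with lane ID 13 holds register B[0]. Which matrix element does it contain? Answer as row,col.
2,3

13: G=3,T=1
[0] (1*2+0,3) = (2,3)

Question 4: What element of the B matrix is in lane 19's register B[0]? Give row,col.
6,4

lane 19⇒19/4=4, 19 mod 4=3
i=0  r:2·3+0⇒6  c:4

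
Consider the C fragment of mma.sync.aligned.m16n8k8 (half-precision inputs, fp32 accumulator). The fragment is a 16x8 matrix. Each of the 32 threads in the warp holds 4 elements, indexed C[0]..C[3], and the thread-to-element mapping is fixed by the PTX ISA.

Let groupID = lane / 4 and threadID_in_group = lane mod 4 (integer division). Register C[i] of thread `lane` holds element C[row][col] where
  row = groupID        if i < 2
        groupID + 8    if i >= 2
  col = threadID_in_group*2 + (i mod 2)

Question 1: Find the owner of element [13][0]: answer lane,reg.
r=13⇒gr=5,Rb=1  c=0⇒th=0,odd=0
L=5*4+0=20  i=1*2+0=2

20,2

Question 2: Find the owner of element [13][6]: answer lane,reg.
r:13=>grp=5,rB=1  c:6=>tig=3,lo=0
L=5*4+3=23  i=1*2+0=2

23,2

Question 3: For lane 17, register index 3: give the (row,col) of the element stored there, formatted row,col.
lane 17->17/4=4, 17 mod 4=1
i=3  r:4+8->12  c:2·1+1->3

12,3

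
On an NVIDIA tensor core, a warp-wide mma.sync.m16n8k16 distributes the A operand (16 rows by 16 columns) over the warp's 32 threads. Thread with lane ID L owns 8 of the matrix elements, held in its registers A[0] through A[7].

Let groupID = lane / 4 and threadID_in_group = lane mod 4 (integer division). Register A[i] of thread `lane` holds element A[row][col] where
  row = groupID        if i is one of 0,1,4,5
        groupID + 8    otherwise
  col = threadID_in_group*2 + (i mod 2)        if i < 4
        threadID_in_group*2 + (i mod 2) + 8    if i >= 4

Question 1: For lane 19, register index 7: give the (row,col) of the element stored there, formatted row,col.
12,15

lane 19=>19/4=4, 19 mod 4=3
i=7  r:4+8=>12  c:2·3+1+8=>15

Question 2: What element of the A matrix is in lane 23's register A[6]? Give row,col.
13,14

lane 23->23/4=5, 23 mod 4=3
i=6  r:5+8->13  c:2·3+0+8->14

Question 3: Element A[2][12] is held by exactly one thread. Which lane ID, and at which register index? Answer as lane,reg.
10,4

r=2⇒gr=2,Rb=0  c=12⇒Cb=1,th=2,odd=0
L=2*4+2=10  i=1*4+0*2+0=4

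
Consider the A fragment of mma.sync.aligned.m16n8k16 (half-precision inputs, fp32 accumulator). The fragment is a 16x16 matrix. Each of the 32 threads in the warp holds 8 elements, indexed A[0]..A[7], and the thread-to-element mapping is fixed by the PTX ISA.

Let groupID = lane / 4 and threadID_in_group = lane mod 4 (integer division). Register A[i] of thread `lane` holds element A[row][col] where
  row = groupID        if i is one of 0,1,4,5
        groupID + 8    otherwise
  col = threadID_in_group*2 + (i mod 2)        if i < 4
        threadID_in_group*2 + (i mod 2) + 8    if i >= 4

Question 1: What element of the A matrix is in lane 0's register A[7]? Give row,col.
8,9

0: gr=0,th=0
[7] (0+8,0*2+1+8) = (8,9)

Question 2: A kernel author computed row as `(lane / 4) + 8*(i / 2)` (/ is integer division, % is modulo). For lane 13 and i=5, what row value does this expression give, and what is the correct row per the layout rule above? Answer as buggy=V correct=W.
buggy=19 correct=3

`(lane / 4) + 8*(i / 2)`[13,5]->19
13: g=3,t=1
[5] (3+0,1*2+1+8) = (3,11)
row: 19 vs 3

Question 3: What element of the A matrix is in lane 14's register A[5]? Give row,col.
lane 14->14/4=3, 14 mod 4=2
i=5  r:3+0->3  c:2·2+1+8->13

3,13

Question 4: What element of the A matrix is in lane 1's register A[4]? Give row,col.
lane 1: G=0 (1/4), T=1 (1%4)
i=4: r=0+0=0, c=1*2+0+8=10

0,10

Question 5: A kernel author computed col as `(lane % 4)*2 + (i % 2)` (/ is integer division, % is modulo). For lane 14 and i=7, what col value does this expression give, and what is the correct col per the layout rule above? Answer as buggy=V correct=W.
buggy=5 correct=13

`(lane % 4)*2 + (i % 2)`[14,7]=>5
14: grp=3,tig=2
[7] (3+8,2*2+1+8) = (11,13)
col: 5 vs 13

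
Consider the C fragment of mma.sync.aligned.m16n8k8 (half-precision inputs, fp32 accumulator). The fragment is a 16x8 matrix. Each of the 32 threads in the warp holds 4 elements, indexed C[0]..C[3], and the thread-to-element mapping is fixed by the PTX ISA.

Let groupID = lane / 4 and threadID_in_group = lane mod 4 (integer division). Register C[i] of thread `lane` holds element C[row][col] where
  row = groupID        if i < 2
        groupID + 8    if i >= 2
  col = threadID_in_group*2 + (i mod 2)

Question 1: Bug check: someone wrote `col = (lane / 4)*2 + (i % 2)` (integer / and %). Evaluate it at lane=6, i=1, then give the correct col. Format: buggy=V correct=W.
buggy=3 correct=5

`(lane / 4)*2 + (i % 2)`[6,1]=>3
6: grp=1,tig=2
[1] (1+0,2*2+1) = (1,5)
col: 3 vs 5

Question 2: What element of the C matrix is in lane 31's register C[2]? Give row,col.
L=31→G=31>>2=7, T=31&3=3
[2]→row 7+8=15  col 3·2+0=6

15,6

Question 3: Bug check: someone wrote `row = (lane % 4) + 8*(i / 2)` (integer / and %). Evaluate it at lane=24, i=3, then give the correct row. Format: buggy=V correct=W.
buggy=8 correct=14

`(lane % 4) + 8*(i / 2)`[24,3]→8
24: G=6,T=0
[3] (6+8,0*2+1) = (14,1)
row: 8 vs 14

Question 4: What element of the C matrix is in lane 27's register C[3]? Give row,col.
lane 27→27/4=6, 27 mod 4=3
i=3  r:6+8→14  c:2·3+1→7

14,7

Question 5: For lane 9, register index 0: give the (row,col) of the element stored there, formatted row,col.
2,2

L=9⇒gr=9>>2=2, th=9&3=1
[0]⇒row 2+0=2  col 1·2+0=2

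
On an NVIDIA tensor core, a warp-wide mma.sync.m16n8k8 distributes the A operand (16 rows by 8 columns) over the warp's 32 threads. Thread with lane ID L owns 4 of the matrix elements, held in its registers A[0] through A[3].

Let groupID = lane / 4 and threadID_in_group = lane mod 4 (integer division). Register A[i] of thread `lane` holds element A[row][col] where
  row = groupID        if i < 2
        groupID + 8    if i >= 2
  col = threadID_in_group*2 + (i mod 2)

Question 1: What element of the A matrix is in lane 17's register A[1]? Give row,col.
lane 17: g=4 (17/4), t=1 (17%4)
i=1: r=4+0=4, c=1*2+1=3

4,3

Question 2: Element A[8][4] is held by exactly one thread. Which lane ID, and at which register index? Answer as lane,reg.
2,2

r=8⇒gr=0,Rb=1  c=4⇒th=2,odd=0
L=0*4+2=2  i=1*2+0=2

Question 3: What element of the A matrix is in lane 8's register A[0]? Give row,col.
8: gid=2,tid=0
[0] (2+0,0*2+0) = (2,0)

2,0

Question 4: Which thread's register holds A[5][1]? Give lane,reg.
20,1

r=5->g=5,rb=0  c=1->t=0,b0=1
L=5*4+0=20  i=0*2+1=1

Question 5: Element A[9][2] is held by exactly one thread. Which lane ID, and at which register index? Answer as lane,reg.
5,2

r: 9->gid=1,r8=1  c: 2->tid=1,i&1=0
L=1*4+1=5  i=1*2+0=2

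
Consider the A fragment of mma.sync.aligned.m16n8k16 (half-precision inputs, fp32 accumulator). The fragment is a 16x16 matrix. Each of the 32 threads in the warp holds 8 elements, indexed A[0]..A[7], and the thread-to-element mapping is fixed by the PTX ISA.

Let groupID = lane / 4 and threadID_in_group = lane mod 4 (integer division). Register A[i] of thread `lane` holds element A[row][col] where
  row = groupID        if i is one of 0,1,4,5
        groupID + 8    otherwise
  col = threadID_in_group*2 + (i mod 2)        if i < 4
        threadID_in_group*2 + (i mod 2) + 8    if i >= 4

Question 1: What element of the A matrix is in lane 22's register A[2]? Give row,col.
lane 22: G=5 (22/4), T=2 (22%4)
i=2: r=5+8=13, c=2*2+0+0=4

13,4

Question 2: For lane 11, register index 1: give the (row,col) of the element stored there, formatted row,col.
2,7

11: g=2,t=3
[1] (2+0,3*2+1+0) = (2,7)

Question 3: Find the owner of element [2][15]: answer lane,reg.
r=2→G=2,rhi=0  c=15→chi=1,T=3,p=1
L=2*4+3=11  i=1*4+0*2+1=5

11,5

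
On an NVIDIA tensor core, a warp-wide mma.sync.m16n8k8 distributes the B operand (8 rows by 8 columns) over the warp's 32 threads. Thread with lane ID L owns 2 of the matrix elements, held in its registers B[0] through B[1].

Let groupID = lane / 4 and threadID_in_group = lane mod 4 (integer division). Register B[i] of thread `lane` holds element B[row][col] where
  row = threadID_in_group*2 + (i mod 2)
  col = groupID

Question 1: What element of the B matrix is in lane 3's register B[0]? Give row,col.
3: g=0,t=3
[0] (3*2+0,0) = (6,0)

6,0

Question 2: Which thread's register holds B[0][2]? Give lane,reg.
8,0

c=2->g=2  r=0->t=0,b0=0
L=2*4+0=8  i=0=0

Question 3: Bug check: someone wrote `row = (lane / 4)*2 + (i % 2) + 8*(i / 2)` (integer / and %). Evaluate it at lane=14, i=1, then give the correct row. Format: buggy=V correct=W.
`(lane / 4)*2 + (i % 2) + 8*(i / 2)`[14,1]=>7
lane 14=>14/4=3, 14 mod 4=2
i=1  r:2·2+1=>5  c:3
row: 7 vs 5

buggy=7 correct=5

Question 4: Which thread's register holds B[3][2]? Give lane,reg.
c:2=>grp=2  r:3=>tig=1,lo=1
L=2*4+1=9  i=1=1

9,1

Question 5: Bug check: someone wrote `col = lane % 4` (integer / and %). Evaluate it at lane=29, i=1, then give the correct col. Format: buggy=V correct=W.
`lane % 4`[29,1]->1
lane 29: g=7 (29/4), t=1 (29%4)
i=1: r=1*2+1=3, c=g=7
col: 1 vs 7

buggy=1 correct=7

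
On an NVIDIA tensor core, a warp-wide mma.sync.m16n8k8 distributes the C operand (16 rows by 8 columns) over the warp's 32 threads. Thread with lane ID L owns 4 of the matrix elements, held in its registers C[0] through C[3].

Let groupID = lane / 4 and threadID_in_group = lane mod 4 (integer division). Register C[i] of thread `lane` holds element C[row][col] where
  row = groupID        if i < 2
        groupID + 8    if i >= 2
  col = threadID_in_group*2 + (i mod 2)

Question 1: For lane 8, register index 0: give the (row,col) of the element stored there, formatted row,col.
lane 8: gr=2 (8/4), th=0 (8%4)
i=0: r=2+0=2, c=0*2+0=0

2,0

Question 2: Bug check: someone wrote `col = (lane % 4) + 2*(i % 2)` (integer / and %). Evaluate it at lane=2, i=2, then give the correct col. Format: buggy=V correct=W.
buggy=2 correct=4

`(lane % 4) + 2*(i % 2)`[2,2]->2
lane 2: g=0 (2/4), t=2 (2%4)
i=2: r=0+8=8, c=2*2+0=4
col: 2 vs 4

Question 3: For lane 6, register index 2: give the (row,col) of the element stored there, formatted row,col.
9,4

6: grp=1,tig=2
[2] (1+8,2*2+0) = (9,4)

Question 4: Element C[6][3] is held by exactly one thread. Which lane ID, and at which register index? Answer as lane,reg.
25,1

r:6=>grp=6,rB=0  c:3=>tig=1,lo=1
L=6*4+1=25  i=0*2+1=1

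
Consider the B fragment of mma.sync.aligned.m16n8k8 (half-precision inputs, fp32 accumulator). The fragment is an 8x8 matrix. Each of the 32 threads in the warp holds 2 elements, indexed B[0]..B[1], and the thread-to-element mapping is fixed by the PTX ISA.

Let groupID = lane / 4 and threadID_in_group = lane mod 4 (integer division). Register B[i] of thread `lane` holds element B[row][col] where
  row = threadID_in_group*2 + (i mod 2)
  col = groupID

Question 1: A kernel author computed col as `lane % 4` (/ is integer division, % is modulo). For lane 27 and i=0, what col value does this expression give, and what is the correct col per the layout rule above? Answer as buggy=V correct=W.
buggy=3 correct=6

`lane % 4`[27,0]⇒3
L=27⇒gr=27>>2=6, th=27&3=3
[0]⇒row 3·2+0=6  col gr=6
col: 3 vs 6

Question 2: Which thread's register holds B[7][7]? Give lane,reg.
c:7=>grp=7  r:7=>tig=3,lo=1
L=7*4+3=31  i=1=1

31,1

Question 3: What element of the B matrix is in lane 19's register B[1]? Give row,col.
L=19=>grp=19>>2=4, tig=19&3=3
[1]=>row 3·2+1=7  col grp=4

7,4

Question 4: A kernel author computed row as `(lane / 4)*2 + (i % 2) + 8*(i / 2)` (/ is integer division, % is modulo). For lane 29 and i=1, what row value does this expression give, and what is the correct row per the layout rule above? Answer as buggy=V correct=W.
buggy=15 correct=3

`(lane / 4)*2 + (i % 2) + 8*(i / 2)`[29,1]->15
lane 29: gid=7 (29/4), tid=1 (29%4)
i=1: r=1*2+1=3, c=gid=7
row: 15 vs 3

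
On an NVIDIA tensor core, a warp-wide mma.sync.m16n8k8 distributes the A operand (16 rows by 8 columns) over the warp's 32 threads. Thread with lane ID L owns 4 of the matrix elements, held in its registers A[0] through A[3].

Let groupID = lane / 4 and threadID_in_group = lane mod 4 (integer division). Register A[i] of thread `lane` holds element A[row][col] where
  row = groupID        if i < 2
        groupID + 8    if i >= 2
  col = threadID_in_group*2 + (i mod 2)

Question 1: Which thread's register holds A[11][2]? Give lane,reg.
r=11⇒gr=3,Rb=1  c=2⇒th=1,odd=0
L=3*4+1=13  i=1*2+0=2

13,2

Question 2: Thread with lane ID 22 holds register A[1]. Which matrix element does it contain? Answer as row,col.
5,5

L=22→G=22>>2=5, T=22&3=2
[1]→row 5+0=5  col 2·2+1=5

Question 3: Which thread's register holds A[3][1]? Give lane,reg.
r=3⇒gr=3,Rb=0  c=1⇒th=0,odd=1
L=3*4+0=12  i=0*2+1=1

12,1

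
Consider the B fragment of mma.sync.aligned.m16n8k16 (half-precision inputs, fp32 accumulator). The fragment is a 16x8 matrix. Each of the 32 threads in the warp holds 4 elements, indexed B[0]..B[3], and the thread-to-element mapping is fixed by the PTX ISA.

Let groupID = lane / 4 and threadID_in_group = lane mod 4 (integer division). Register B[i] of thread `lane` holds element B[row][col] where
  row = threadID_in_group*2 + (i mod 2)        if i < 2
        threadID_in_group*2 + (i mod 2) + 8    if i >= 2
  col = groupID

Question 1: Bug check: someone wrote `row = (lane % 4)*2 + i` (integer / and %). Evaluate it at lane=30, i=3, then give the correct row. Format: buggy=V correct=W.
`(lane % 4)*2 + i`[30,3]⇒7
30: gr=7,th=2
[3] (2*2+1+8,7) = (13,7)
row: 7 vs 13

buggy=7 correct=13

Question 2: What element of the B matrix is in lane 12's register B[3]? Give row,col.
L=12→G=12>>2=3, T=12&3=0
[3]→row 0·2+1+8=9  col G=3

9,3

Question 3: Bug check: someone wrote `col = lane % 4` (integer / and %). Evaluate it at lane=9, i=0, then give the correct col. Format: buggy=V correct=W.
`lane % 4`[9,0]→1
L=9→G=9>>2=2, T=9&3=1
[0]→row 1·2+0+0=2  col G=2
col: 1 vs 2

buggy=1 correct=2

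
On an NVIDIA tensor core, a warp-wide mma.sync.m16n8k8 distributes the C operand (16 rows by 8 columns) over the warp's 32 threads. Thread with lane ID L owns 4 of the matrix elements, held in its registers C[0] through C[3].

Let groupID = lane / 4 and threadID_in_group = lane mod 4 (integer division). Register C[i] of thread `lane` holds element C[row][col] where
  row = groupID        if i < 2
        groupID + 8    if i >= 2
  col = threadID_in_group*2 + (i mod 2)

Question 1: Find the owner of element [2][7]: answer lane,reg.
r=2→G=2,rhi=0  c=7→T=3,p=1
L=2*4+3=11  i=0*2+1=1

11,1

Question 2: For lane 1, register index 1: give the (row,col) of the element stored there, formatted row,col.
0,3

L=1=>grp=1>>2=0, tig=1&3=1
[1]=>row 0+0=0  col 1·2+1=3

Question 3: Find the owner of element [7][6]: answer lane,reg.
31,0

r=7⇒gr=7,Rb=0  c=6⇒th=3,odd=0
L=7*4+3=31  i=0*2+0=0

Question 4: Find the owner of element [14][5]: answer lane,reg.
26,3

r:14=>grp=6,rB=1  c:5=>tig=2,lo=1
L=6*4+2=26  i=1*2+1=3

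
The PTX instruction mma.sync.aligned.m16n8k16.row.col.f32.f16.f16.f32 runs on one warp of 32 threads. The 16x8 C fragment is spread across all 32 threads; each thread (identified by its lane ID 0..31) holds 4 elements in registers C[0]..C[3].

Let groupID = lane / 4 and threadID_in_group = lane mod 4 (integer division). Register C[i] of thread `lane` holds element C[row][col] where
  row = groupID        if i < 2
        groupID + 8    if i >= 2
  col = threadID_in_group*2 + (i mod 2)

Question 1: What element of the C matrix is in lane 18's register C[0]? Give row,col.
4,4

lane 18: g=4 (18/4), t=2 (18%4)
i=0: r=4+0=4, c=2*2+0=4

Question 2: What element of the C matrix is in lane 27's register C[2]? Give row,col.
14,6

27: grp=6,tig=3
[2] (6+8,3*2+0) = (14,6)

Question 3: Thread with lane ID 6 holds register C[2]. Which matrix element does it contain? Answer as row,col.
9,4

lane 6: grp=1 (6/4), tig=2 (6%4)
i=2: r=1+8=9, c=2*2+0=4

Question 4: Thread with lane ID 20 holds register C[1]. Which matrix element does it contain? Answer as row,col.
lane 20⇒20/4=5, 20 mod 4=0
i=1  r:5+0⇒5  c:2·0+1⇒1

5,1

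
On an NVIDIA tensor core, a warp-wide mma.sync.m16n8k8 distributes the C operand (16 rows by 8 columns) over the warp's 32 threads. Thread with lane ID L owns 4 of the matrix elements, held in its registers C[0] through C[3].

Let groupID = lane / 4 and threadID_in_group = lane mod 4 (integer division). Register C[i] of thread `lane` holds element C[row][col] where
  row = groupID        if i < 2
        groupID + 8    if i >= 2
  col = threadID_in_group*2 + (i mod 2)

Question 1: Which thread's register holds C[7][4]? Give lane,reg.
r: 7->gid=7,r8=0  c: 4->tid=2,i&1=0
L=7*4+2=30  i=0*2+0=0

30,0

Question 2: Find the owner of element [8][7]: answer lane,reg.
r=8⇒gr=0,Rb=1  c=7⇒th=3,odd=1
L=0*4+3=3  i=1*2+1=3

3,3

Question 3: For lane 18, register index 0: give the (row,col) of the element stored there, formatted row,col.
lane 18: G=4 (18/4), T=2 (18%4)
i=0: r=4+0=4, c=2*2+0=4

4,4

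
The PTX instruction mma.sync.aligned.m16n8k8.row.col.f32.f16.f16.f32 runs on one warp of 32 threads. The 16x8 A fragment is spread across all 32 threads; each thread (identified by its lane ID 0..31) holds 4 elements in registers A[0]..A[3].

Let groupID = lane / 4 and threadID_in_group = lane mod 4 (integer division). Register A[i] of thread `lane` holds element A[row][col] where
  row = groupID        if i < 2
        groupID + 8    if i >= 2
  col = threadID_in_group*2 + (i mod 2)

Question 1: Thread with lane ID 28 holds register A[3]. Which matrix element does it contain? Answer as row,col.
15,1

28: gid=7,tid=0
[3] (7+8,0*2+1) = (15,1)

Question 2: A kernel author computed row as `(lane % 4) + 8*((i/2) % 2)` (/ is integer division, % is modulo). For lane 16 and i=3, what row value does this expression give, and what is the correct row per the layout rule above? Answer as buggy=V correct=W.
buggy=8 correct=12

`(lane % 4) + 8*((i/2) % 2)`[16,3]→8
16: G=4,T=0
[3] (4+8,0*2+1) = (12,1)
row: 8 vs 12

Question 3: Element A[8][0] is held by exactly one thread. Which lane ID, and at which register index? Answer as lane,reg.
r=8→G=0,rhi=1  c=0→T=0,p=0
L=0*4+0=0  i=1*2+0=2

0,2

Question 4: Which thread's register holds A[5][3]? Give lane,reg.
21,1

r=5→G=5,rhi=0  c=3→T=1,p=1
L=5*4+1=21  i=0*2+1=1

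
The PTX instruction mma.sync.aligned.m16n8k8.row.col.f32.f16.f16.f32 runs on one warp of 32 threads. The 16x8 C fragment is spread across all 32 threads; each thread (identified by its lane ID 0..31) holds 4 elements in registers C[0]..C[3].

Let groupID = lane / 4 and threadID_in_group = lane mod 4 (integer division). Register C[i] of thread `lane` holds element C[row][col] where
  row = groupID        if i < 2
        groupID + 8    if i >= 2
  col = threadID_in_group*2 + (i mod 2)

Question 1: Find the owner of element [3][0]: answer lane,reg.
r=3→G=3,rhi=0  c=0→T=0,p=0
L=3*4+0=12  i=0*2+0=0

12,0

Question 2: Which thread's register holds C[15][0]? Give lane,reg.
r=15→G=7,rhi=1  c=0→T=0,p=0
L=7*4+0=28  i=1*2+0=2

28,2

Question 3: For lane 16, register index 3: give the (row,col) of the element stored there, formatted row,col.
12,1

L=16=>grp=16>>2=4, tig=16&3=0
[3]=>row 4+8=12  col 0·2+1=1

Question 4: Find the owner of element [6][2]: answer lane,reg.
25,0

r: 6->gid=6,r8=0  c: 2->tid=1,i&1=0
L=6*4+1=25  i=0*2+0=0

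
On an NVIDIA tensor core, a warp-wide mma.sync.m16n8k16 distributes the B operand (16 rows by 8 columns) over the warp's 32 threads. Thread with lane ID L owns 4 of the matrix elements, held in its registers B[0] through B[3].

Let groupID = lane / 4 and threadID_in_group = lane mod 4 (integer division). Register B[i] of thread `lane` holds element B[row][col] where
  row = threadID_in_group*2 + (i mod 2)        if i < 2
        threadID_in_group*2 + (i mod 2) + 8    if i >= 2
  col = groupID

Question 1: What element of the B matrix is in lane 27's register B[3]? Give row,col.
15,6

lane 27=>27/4=6, 27 mod 4=3
i=3  r:2·3+1+8=>15  c:6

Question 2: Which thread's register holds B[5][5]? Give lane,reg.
c=5→G=5  r=5→rhi=0,T=2,p=1
L=5*4+2=22  i=0*2+1=1

22,1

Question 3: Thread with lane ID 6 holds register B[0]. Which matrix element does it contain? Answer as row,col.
4,1

lane 6->6/4=1, 6 mod 4=2
i=0  r:2·2+0+0->4  c:1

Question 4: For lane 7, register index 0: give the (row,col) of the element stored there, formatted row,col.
6,1

7: grp=1,tig=3
[0] (3*2+0+0,1) = (6,1)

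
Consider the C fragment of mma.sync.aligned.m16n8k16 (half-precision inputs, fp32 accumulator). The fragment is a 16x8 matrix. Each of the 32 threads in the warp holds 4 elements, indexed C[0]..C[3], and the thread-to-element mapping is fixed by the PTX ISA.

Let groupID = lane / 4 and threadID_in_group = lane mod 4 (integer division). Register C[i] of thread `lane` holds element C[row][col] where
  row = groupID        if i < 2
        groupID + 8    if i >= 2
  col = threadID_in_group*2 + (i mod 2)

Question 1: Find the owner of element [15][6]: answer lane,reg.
31,2

r=15⇒gr=7,Rb=1  c=6⇒th=3,odd=0
L=7*4+3=31  i=1*2+0=2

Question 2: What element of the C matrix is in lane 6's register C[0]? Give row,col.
1,4

lane 6=>6/4=1, 6 mod 4=2
i=0  r:1+0=>1  c:2·2+0=>4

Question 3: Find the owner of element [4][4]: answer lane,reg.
18,0

r: 4->gid=4,r8=0  c: 4->tid=2,i&1=0
L=4*4+2=18  i=0*2+0=0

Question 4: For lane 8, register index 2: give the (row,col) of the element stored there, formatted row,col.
10,0

L=8→G=8>>2=2, T=8&3=0
[2]→row 2+8=10  col 0·2+0=0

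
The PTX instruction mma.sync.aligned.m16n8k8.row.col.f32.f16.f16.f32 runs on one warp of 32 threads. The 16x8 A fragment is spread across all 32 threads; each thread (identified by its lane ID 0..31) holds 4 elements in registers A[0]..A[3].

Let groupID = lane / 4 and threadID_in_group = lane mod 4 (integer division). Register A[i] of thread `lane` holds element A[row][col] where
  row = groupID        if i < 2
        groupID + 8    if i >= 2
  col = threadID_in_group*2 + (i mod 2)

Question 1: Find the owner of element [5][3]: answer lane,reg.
r: 5->gid=5,r8=0  c: 3->tid=1,i&1=1
L=5*4+1=21  i=0*2+1=1

21,1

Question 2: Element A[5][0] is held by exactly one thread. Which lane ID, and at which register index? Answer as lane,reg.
r: 5->gid=5,r8=0  c: 0->tid=0,i&1=0
L=5*4+0=20  i=0*2+0=0

20,0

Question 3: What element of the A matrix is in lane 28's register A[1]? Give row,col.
7,1

lane 28⇒28/4=7, 28 mod 4=0
i=1  r:7+0⇒7  c:2·0+1⇒1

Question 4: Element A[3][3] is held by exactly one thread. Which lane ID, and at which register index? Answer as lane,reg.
r: 3->gid=3,r8=0  c: 3->tid=1,i&1=1
L=3*4+1=13  i=0*2+1=1

13,1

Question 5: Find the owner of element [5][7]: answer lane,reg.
r=5⇒gr=5,Rb=0  c=7⇒th=3,odd=1
L=5*4+3=23  i=0*2+1=1

23,1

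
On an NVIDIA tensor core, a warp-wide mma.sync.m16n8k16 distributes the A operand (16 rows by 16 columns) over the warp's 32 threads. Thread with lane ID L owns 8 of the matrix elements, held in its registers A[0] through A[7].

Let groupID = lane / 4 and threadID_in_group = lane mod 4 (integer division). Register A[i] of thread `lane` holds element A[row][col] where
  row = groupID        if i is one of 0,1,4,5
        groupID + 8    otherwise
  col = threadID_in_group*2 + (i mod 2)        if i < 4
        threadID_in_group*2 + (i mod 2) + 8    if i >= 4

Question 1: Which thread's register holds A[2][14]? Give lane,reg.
r:2=>grp=2,rB=0  c:14=>cB=1,tig=3,lo=0
L=2*4+3=11  i=1*4+0*2+0=4

11,4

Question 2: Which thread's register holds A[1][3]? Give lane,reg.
r=1→G=1,rhi=0  c=3→chi=0,T=1,p=1
L=1*4+1=5  i=0*4+0*2+1=1

5,1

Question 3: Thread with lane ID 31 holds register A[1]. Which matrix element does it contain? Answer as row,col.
7,7

L=31=>grp=31>>2=7, tig=31&3=3
[1]=>row 7+0=7  col 3·2+1+0=7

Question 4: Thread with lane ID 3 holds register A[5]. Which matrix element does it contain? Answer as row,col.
0,15

lane 3: g=0 (3/4), t=3 (3%4)
i=5: r=0+0=0, c=3*2+1+8=15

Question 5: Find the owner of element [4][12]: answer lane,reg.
18,4

r=4->g=4,rb=0  c=12->cb=1,t=2,b0=0
L=4*4+2=18  i=1*4+0*2+0=4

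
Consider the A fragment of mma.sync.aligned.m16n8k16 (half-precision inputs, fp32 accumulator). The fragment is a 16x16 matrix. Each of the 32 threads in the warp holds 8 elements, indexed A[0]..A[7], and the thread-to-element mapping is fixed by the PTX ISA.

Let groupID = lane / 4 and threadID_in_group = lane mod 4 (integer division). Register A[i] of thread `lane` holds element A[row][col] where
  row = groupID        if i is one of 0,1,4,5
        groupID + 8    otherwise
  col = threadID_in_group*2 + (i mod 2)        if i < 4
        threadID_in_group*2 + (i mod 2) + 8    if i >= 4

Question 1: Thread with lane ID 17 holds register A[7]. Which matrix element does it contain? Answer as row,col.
lane 17: grp=4 (17/4), tig=1 (17%4)
i=7: r=4+8=12, c=1*2+1+8=11

12,11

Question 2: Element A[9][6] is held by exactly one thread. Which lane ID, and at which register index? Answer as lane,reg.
r=9⇒gr=1,Rb=1  c=6⇒Cb=0,th=3,odd=0
L=1*4+3=7  i=0*4+1*2+0=2

7,2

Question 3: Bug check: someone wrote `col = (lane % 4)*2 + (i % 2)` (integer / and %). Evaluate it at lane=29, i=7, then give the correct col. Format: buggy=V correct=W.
buggy=3 correct=11

`(lane % 4)*2 + (i % 2)`[29,7]=>3
lane 29=>29/4=7, 29 mod 4=1
i=7  r:7+8=>15  c:2·1+1+8=>11
col: 3 vs 11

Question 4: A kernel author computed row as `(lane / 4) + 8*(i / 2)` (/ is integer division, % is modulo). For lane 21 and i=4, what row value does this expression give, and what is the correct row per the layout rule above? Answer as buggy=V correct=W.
buggy=21 correct=5

`(lane / 4) + 8*(i / 2)`[21,4]->21
L=21->gid=21>>2=5, tid=21&3=1
[4]->row 5+0=5  col 1·2+0+8=10
row: 21 vs 5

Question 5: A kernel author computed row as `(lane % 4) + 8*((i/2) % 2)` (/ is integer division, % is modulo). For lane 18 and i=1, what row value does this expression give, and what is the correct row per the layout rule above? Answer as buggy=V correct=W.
buggy=2 correct=4

`(lane % 4) + 8*((i/2) % 2)`[18,1]->2
18: g=4,t=2
[1] (4+0,2*2+1+0) = (4,5)
row: 2 vs 4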